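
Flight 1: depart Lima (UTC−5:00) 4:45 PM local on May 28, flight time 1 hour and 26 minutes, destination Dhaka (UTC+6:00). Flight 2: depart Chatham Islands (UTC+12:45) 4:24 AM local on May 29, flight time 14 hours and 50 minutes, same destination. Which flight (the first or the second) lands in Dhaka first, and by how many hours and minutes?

the first, by 7 hours 18 minutes

Flight 1 in UTC: 4:45 PM + 5:00 = 9:45 PM on May 28.
+1 hour and 26 minutes → arrive 11:11 PM UTC on May 28.
Flight 2 in UTC: 4:24 AM − 12:45 = 3:39 PM on May 28.
+14 hours 50 minutes → arrive 6:29 AM UTC on May 29.
Flight 1 lands earlier by 7 hours 18 minutes.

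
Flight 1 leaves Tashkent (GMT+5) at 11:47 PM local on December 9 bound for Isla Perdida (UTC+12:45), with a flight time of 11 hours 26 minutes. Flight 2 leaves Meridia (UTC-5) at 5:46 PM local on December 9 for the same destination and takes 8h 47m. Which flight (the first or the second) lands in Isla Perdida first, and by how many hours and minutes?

the first, by 1 hour 20 minutes

Flight 1 in UTC: 11:47 PM − 5:00 = 6:47 PM on Dec 9.
+11 hours and 26 minutes → arrive 6:13 AM UTC on Dec 10.
Flight 2 in UTC: 5:46 PM + 5:00 = 10:46 PM on Dec 9.
+8 hours 47 minutes → arrive 7:33 AM UTC on Dec 10.
Flight 1 lands earlier by 1 hour 20 minutes.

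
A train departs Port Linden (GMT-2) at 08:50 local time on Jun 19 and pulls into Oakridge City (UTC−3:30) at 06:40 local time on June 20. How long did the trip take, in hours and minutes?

23 hours 20 minutes

Departure in UTC: 08:50 + 2:00 = 10:50 on Jun 19.
Arrival in UTC: 06:40 + 3:30 = 10:10 on Jun 20.
Elapsed = 10:10 − 10:50 (+1 day) = 23 hours 20 minutes.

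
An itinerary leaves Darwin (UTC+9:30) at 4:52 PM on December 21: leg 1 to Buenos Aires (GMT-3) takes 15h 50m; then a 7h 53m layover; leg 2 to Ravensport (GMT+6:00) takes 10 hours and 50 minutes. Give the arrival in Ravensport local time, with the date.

11:55 PM on December 22

Convert departure to UTC: 4:52 PM − 9:30 = 7:22 AM UTC on Dec 21.
Add 15 hours and 50 minutes leg 1 → 11:12 PM UTC.
Add 7 hours and 53 minutes layover in Buenos Aires → 7:05 AM UTC (Dec 22).
Add 10 hours 50 minutes leg 2 → 5:55 PM UTC.
Ravensport is UTC+6:00, so local arrival = 5:55 PM + 6:00 = 11:55 PM on Dec 22.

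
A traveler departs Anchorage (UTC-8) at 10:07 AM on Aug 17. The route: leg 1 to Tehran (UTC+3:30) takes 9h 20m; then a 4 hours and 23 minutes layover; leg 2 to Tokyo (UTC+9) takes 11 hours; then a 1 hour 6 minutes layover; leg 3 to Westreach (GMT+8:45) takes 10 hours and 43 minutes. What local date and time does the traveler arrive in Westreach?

3:24 PM on Aug 19

Convert departure to UTC: 10:07 AM + 8:00 = 6:07 PM UTC on Aug 17.
Add 9 hours 20 minutes leg 1 → 3:27 AM UTC (Aug 18).
Add 4 hours and 23 minutes layover in Tehran → 7:50 AM UTC.
Add 11 hours leg 2 → 6:50 PM UTC.
Add 1 hour 6 minutes layover in Tokyo → 7:56 PM UTC.
Add 10 hours 43 minutes leg 3 → 6:39 AM UTC (Aug 19).
Westreach is UTC+8:45, so local arrival = 6:39 AM + 8:45 = 3:24 PM on Aug 19.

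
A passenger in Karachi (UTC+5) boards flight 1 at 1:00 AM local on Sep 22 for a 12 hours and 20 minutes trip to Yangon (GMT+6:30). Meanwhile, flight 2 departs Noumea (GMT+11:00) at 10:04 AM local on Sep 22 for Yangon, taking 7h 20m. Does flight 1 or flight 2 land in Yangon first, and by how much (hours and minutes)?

the second, by 1 hour 56 minutes

Flight 1 in UTC: 1:00 AM − 5:00 = 8:00 PM on Sep 21.
+12 hours 20 minutes → arrive 8:20 AM UTC on Sep 22.
Flight 2 in UTC: 10:04 AM − 11:00 = 11:04 PM on Sep 21.
+7 hours 20 minutes → arrive 6:24 AM UTC on Sep 22.
Flight 2 lands earlier by 1 hour 56 minutes.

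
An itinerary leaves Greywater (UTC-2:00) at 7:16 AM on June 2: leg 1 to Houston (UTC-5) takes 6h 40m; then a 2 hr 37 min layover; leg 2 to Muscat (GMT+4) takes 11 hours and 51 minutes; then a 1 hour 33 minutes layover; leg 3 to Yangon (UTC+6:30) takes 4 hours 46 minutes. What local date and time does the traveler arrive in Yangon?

7:13 PM on June 3

Convert departure to UTC: 7:16 AM + 2:00 = 9:16 AM UTC on Jun 2.
Add 6 hours and 40 minutes leg 1 → 3:56 PM UTC.
Add 2 hours and 37 minutes layover in Houston → 6:33 PM UTC.
Add 11 hours 51 minutes leg 2 → 6:24 AM UTC (Jun 3).
Add 1 hour 33 minutes layover in Muscat → 7:57 AM UTC.
Add 4 hours 46 minutes leg 3 → 12:43 PM UTC.
Yangon is UTC+6:30, so local arrival = 12:43 PM + 6:30 = 7:13 PM on Jun 3.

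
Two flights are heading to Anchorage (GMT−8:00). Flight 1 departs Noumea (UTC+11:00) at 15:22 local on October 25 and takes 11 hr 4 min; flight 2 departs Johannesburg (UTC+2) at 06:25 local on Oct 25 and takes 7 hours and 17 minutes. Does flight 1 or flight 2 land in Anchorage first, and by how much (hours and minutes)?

the second, by 3 hours 44 minutes

Flight 1 in UTC: 15:22 − 11:00 = 04:22 on Oct 25.
+11 hours and 4 minutes → arrive 15:26 UTC on Oct 25.
Flight 2 in UTC: 06:25 − 2:00 = 04:25 on Oct 25.
+7 hours and 17 minutes → arrive 11:42 UTC on Oct 25.
Flight 2 lands earlier by 3 hours 44 minutes.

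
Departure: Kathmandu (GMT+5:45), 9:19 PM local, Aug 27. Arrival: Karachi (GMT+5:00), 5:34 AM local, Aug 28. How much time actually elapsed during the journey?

9 hours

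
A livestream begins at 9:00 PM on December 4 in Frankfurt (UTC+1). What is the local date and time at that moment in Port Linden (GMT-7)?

In UTC: 9:00 PM − 1:00 = 8:00 PM on Dec 4.
Port Linden is UTC−7:00: 8:00 PM − 7:00 = 1:00 PM on Dec 4.

1:00 PM on Dec 4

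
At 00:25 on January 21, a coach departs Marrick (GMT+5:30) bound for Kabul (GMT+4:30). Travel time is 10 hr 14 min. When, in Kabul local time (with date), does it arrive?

09:39 on January 21

Convert departure to UTC: 00:25 − 5:30 = 18:55 UTC on Jan 20.
Add 10 hours and 14 minutes travel time → 05:09 UTC (Jan 21).
Kabul is UTC+4:30, so local arrival = 05:09 + 4:30 = 09:39 on Jan 21.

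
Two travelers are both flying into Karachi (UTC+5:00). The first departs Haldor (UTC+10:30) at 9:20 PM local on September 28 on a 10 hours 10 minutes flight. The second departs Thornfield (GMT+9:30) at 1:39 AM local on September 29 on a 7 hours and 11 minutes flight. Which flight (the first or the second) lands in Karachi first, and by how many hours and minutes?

the first, by 2 hours 20 minutes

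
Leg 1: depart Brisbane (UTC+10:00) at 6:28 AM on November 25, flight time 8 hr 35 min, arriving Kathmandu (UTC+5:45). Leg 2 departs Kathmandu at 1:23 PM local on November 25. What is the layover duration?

Convert departure to UTC: 6:28 AM − 10:00 = 8:28 PM UTC on Nov 24.
Add 8 hours and 35 minutes flight time → 5:03 AM UTC (Nov 25).
Kathmandu is UTC+5:45, so local arrival = 5:03 AM + 5:45 = 10:48 AM on Nov 25.
Layover = 1:23 PM − 10:48 AM = 2 hours 35 minutes.

2 hours 35 minutes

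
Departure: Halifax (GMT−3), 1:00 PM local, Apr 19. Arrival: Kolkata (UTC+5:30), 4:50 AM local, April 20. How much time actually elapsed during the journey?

Departure in UTC: 1:00 PM + 3:00 = 4:00 PM on Apr 19.
Arrival in UTC: 4:50 AM − 5:30 = 11:20 PM on Apr 19.
Elapsed = 11:20 PM − 4:00 PM = 7 hours 20 minutes.

7 hours 20 minutes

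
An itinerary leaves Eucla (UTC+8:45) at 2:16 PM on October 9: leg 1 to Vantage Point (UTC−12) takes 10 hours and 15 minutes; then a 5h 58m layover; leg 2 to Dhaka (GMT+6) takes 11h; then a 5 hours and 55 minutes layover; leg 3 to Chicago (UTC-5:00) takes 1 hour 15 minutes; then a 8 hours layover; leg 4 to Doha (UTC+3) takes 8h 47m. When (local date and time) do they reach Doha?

Convert departure to UTC: 2:16 PM − 8:45 = 5:31 AM UTC on Oct 9.
Add 10 hours and 15 minutes leg 1 → 3:46 PM UTC.
Add 5 hours and 58 minutes layover in Vantage Point → 9:44 PM UTC.
Add 11 hours leg 2 → 8:44 AM UTC (Oct 10).
Add 5 hours 55 minutes layover in Dhaka → 2:39 PM UTC.
Add 1 hour 15 minutes leg 3 → 3:54 PM UTC.
Add 8 hours layover in Chicago → 11:54 PM UTC.
Add 8 hours 47 minutes leg 4 → 8:41 AM UTC (Oct 11).
Doha is UTC+3:00, so local arrival = 8:41 AM + 3:00 = 11:41 AM on Oct 11.

11:41 AM on October 11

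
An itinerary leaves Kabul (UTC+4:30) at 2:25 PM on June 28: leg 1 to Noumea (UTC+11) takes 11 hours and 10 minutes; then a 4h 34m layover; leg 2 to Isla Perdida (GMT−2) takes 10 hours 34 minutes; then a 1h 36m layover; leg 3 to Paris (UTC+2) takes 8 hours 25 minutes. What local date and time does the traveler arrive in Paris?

12:14 AM on June 30

Convert departure to UTC: 2:25 PM − 4:30 = 9:55 AM UTC on Jun 28.
Add 11 hours 10 minutes leg 1 → 9:05 PM UTC.
Add 4 hours and 34 minutes layover in Noumea → 1:39 AM UTC (Jun 29).
Add 10 hours 34 minutes leg 2 → 12:13 PM UTC.
Add 1 hour 36 minutes layover in Isla Perdida → 1:49 PM UTC.
Add 8 hours and 25 minutes leg 3 → 10:14 PM UTC.
Paris is UTC+2:00, so local arrival = 10:14 PM + 2:00 = 12:14 AM on Jun 30.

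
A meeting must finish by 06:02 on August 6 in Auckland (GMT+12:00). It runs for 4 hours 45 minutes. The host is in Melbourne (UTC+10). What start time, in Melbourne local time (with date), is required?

Target end time in UTC: 06:02 − 12:00 = 18:02 on Aug 5.
Subtract 4 hours 45 minutes → start 13:17 UTC on Aug 5.
Melbourne is UTC+10:00: 13:17 + 10:00 = 23:17 on Aug 5.

23:17 on August 5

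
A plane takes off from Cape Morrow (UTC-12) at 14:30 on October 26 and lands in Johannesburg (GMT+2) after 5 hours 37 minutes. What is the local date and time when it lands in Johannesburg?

Convert departure to UTC: 14:30 + 12:00 = 02:30 UTC on Oct 27.
Add 5 hours 37 minutes travel time → 08:07 UTC.
Johannesburg is UTC+2:00, so local arrival = 08:07 + 2:00 = 10:07 on Oct 27.

10:07 on Oct 27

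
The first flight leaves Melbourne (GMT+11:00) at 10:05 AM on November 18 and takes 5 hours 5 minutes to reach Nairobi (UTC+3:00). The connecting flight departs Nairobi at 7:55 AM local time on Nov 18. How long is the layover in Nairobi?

Convert departure to UTC: 10:05 AM − 11:00 = 11:05 PM UTC on Nov 17.
Add 5 hours and 5 minutes flight time → 4:10 AM UTC (Nov 18).
Nairobi is UTC+3:00, so local arrival = 4:10 AM + 3:00 = 7:10 AM on Nov 18.
Layover = 7:55 AM − 7:10 AM = 45 minutes.

45 minutes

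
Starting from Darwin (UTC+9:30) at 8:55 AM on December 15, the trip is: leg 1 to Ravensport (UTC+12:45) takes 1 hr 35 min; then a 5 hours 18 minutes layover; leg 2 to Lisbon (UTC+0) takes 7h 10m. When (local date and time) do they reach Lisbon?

Convert departure to UTC: 8:55 AM − 9:30 = 11:25 PM UTC on Dec 14.
Add 1 hour 35 minutes leg 1 → 1:00 AM UTC (Dec 15).
Add 5 hours 18 minutes layover in Ravensport → 6:18 AM UTC.
Add 7 hours 10 minutes leg 2 → 1:28 PM UTC.
Lisbon is UTC+0, so local arrival is the same: 1:28 PM on Dec 15.

1:28 PM on Dec 15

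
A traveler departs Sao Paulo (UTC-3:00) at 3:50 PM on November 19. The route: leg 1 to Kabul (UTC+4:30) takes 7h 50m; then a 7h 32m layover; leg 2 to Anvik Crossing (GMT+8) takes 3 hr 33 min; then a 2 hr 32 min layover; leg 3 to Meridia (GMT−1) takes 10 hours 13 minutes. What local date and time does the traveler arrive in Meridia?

Convert departure to UTC: 3:50 PM + 3:00 = 6:50 PM UTC on Nov 19.
Add 7 hours 50 minutes leg 1 → 2:40 AM UTC (Nov 20).
Add 7 hours 32 minutes layover in Kabul → 10:12 AM UTC.
Add 3 hours 33 minutes leg 2 → 1:45 PM UTC.
Add 2 hours and 32 minutes layover in Anvik Crossing → 4:17 PM UTC.
Add 10 hours 13 minutes leg 3 → 2:30 AM UTC (Nov 21).
Meridia is UTC−1:00, so local arrival = 2:30 AM − 1:00 = 1:30 AM on Nov 21.

1:30 AM on November 21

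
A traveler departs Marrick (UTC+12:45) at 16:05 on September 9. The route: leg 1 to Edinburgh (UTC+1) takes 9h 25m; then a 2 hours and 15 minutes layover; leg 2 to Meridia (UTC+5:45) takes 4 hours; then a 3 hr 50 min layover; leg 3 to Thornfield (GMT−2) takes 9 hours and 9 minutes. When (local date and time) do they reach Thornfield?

Convert departure to UTC: 16:05 − 12:45 = 03:20 UTC on Sep 9.
Add 9 hours 25 minutes leg 1 → 12:45 UTC.
Add 2 hours 15 minutes layover in Edinburgh → 15:00 UTC.
Add 4 hours leg 2 → 19:00 UTC.
Add 3 hours and 50 minutes layover in Meridia → 22:50 UTC.
Add 9 hours and 9 minutes leg 3 → 07:59 UTC (Sep 10).
Thornfield is UTC−2:00, so local arrival = 07:59 − 2:00 = 05:59 on Sep 10.

05:59 on Sep 10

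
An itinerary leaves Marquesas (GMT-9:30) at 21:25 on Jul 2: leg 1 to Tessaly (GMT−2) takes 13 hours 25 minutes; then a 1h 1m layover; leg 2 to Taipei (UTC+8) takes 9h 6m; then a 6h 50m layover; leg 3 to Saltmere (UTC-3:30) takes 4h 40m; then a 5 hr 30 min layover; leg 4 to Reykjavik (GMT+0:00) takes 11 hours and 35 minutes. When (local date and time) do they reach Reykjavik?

11:02 on July 5

Convert departure to UTC: 21:25 + 9:30 = 06:55 UTC on Jul 3.
Add 13 hours 25 minutes leg 1 → 20:20 UTC.
Add 1 hour and 1 minute layover in Tessaly → 21:21 UTC.
Add 9 hours 6 minutes leg 2 → 06:27 UTC (Jul 4).
Add 6 hours 50 minutes layover in Taipei → 13:17 UTC.
Add 4 hours 40 minutes leg 3 → 17:57 UTC.
Add 5 hours and 30 minutes layover in Saltmere → 23:27 UTC.
Add 11 hours 35 minutes leg 4 → 11:02 UTC (Jul 5).
Reykjavik is UTC+0, so local arrival is the same: 11:02 on Jul 5.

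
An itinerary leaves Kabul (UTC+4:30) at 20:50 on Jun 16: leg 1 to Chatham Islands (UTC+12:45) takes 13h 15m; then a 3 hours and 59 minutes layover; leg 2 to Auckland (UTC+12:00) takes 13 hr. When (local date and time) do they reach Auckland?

10:34 on June 18

Convert departure to UTC: 20:50 − 4:30 = 16:20 UTC on Jun 16.
Add 13 hours 15 minutes leg 1 → 05:35 UTC (Jun 17).
Add 3 hours and 59 minutes layover in Chatham Islands → 09:34 UTC.
Add 13 hours leg 2 → 22:34 UTC.
Auckland is UTC+12:00, so local arrival = 22:34 + 12:00 = 10:34 on Jun 18.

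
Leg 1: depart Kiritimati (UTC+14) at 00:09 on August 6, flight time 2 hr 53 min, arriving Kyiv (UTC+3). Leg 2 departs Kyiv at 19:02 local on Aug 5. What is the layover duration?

3 hours

Convert departure to UTC: 00:09 − 14:00 = 10:09 UTC on Aug 5.
Add 2 hours and 53 minutes flight time → 13:02 UTC.
Kyiv is UTC+3:00, so local arrival = 13:02 + 3:00 = 16:02 on Aug 5.
Layover = 19:02 − 16:02 = 3 hours.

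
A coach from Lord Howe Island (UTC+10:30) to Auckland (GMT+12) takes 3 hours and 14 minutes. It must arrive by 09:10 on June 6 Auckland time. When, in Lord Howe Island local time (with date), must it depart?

04:26 on June 6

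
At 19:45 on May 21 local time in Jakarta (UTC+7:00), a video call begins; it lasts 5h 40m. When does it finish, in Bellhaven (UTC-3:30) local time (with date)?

14:55 on May 21

Bellhaven is 10:30 behind Jakarta.
After 5 hours 40 minutes it is 01:25 (May 22) in Jakarta.
Shift by the zone difference: 01:25 − 10:30 = 14:55 on May 21 in Bellhaven.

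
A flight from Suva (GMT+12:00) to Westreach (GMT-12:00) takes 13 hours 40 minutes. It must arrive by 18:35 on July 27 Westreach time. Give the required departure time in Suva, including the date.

04:55 on July 28

Target arrival in UTC: 18:35 + 12:00 = 06:35 on Jul 28.
Subtract 13 hours and 40 minutes → departure 16:55 UTC on Jul 27.
Suva is UTC+12:00: 16:55 + 12:00 = 04:55 on Jul 28.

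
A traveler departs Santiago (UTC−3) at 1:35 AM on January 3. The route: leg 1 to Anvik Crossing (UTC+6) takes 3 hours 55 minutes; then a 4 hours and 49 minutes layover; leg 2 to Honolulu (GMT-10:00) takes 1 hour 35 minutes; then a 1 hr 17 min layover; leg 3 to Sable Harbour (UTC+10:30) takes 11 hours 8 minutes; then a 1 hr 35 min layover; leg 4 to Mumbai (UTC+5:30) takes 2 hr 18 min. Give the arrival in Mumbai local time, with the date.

12:42 PM on Jan 4

Convert departure to UTC: 1:35 AM + 3:00 = 4:35 AM UTC on Jan 3.
Add 3 hours 55 minutes leg 1 → 8:30 AM UTC.
Add 4 hours and 49 minutes layover in Anvik Crossing → 1:19 PM UTC.
Add 1 hour and 35 minutes leg 2 → 2:54 PM UTC.
Add 1 hour 17 minutes layover in Honolulu → 4:11 PM UTC.
Add 11 hours and 8 minutes leg 3 → 3:19 AM UTC (Jan 4).
Add 1 hour and 35 minutes layover in Sable Harbour → 4:54 AM UTC.
Add 2 hours and 18 minutes leg 4 → 7:12 AM UTC.
Mumbai is UTC+5:30, so local arrival = 7:12 AM + 5:30 = 12:42 PM on Jan 4.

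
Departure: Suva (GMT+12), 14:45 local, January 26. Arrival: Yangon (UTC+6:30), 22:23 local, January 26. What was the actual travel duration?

13 hours 8 minutes

Departure in UTC: 14:45 − 12:00 = 02:45 on Jan 26.
Arrival in UTC: 22:23 − 6:30 = 15:53 on Jan 26.
Elapsed = 15:53 − 02:45 = 13 hours 8 minutes.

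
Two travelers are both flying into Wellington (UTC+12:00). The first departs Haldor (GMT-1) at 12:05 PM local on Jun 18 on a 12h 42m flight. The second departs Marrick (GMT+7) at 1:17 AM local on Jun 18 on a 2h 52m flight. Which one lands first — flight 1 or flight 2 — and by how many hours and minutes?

Flight 1 in UTC: 12:05 PM + 1:00 = 1:05 PM on Jun 18.
+12 hours and 42 minutes → arrive 1:47 AM UTC on Jun 19.
Flight 2 in UTC: 1:17 AM − 7:00 = 6:17 PM on Jun 17.
+2 hours and 52 minutes → arrive 9:09 PM UTC on Jun 17.
Flight 2 lands earlier by 28 hours 38 minutes.

the second, by 28 hours 38 minutes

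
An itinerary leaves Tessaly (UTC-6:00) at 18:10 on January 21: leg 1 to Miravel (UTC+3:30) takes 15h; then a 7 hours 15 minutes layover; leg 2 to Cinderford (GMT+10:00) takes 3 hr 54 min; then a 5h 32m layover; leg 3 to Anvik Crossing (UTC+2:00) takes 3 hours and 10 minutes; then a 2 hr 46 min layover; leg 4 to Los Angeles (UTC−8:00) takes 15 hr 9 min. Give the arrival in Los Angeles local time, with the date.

20:56 on January 23

Convert departure to UTC: 18:10 + 6:00 = 00:10 UTC on Jan 22.
Add 15 hours leg 1 → 15:10 UTC.
Add 7 hours and 15 minutes layover in Miravel → 22:25 UTC.
Add 3 hours and 54 minutes leg 2 → 02:19 UTC (Jan 23).
Add 5 hours 32 minutes layover in Cinderford → 07:51 UTC.
Add 3 hours 10 minutes leg 3 → 11:01 UTC.
Add 2 hours and 46 minutes layover in Anvik Crossing → 13:47 UTC.
Add 15 hours 9 minutes leg 4 → 04:56 UTC (Jan 24).
Los Angeles is UTC−8:00, so local arrival = 04:56 − 8:00 = 20:56 on Jan 23.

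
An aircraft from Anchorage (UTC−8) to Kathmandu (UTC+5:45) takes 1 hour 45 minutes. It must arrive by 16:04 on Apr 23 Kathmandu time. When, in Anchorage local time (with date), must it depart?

00:34 on April 23

Target arrival in UTC: 16:04 − 5:45 = 10:19 on Apr 23.
Subtract 1 hour 45 minutes → departure 08:34 UTC on Apr 23.
Anchorage is UTC−8:00: 08:34 − 8:00 = 00:34 on Apr 23.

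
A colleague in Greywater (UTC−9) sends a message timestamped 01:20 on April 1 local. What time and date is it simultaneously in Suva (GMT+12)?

In UTC: 01:20 + 9:00 = 10:20 on Apr 1.
Suva is UTC+12:00: 10:20 + 12:00 = 22:20 on Apr 1.

22:20 on Apr 1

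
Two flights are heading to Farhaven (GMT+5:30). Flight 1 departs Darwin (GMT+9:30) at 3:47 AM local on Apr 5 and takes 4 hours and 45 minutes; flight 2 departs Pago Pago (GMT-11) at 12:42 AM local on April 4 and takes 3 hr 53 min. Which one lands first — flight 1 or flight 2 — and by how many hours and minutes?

the second, by 7 hours 27 minutes

Flight 1 in UTC: 3:47 AM − 9:30 = 6:17 PM on Apr 4.
+4 hours and 45 minutes → arrive 11:02 PM UTC on Apr 4.
Flight 2 in UTC: 12:42 AM + 11:00 = 11:42 AM on Apr 4.
+3 hours and 53 minutes → arrive 3:35 PM UTC on Apr 4.
Flight 2 lands earlier by 7 hours 27 minutes.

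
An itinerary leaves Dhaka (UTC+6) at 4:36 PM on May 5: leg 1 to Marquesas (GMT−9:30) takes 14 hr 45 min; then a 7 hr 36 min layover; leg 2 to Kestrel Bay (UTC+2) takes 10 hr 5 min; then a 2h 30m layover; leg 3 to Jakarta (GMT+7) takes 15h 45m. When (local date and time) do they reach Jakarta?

Convert departure to UTC: 4:36 PM − 6:00 = 10:36 AM UTC on May 5.
Add 14 hours 45 minutes leg 1 → 1:21 AM UTC (May 6).
Add 7 hours and 36 minutes layover in Marquesas → 8:57 AM UTC.
Add 10 hours and 5 minutes leg 2 → 7:02 PM UTC.
Add 2 hours and 30 minutes layover in Kestrel Bay → 9:32 PM UTC.
Add 15 hours 45 minutes leg 3 → 1:17 PM UTC (May 7).
Jakarta is UTC+7:00, so local arrival = 1:17 PM + 7:00 = 8:17 PM on May 7.

8:17 PM on May 7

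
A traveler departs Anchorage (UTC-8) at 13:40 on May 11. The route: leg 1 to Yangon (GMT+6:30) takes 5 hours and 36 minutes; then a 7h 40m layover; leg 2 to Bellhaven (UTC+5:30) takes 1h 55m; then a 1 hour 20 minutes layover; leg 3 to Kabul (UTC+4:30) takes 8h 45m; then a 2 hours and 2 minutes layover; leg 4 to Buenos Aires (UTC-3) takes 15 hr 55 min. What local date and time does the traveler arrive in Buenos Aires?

13:53 on May 13

Convert departure to UTC: 13:40 + 8:00 = 21:40 UTC on May 11.
Add 5 hours and 36 minutes leg 1 → 03:16 UTC (May 12).
Add 7 hours 40 minutes layover in Yangon → 10:56 UTC.
Add 1 hour and 55 minutes leg 2 → 12:51 UTC.
Add 1 hour and 20 minutes layover in Bellhaven → 14:11 UTC.
Add 8 hours 45 minutes leg 3 → 22:56 UTC.
Add 2 hours and 2 minutes layover in Kabul → 00:58 UTC (May 13).
Add 15 hours and 55 minutes leg 4 → 16:53 UTC.
Buenos Aires is UTC−3:00, so local arrival = 16:53 − 3:00 = 13:53 on May 13.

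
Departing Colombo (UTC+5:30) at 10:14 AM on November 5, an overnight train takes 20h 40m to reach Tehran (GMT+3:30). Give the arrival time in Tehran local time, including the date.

4:54 AM on November 6

Convert departure to UTC: 10:14 AM − 5:30 = 4:44 AM UTC on Nov 5.
Add 20 hours 40 minutes travel time → 1:24 AM UTC (Nov 6).
Tehran is UTC+3:30, so local arrival = 1:24 AM + 3:30 = 4:54 AM on Nov 6.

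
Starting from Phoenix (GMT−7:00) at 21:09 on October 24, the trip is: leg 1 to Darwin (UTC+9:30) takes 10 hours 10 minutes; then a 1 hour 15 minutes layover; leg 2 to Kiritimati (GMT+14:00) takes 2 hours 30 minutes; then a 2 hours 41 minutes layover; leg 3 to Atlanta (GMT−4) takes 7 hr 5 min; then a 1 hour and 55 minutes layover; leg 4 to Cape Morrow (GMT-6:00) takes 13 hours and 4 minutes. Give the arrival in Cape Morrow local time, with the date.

Convert departure to UTC: 21:09 + 7:00 = 04:09 UTC on Oct 25.
Add 10 hours 10 minutes leg 1 → 14:19 UTC.
Add 1 hour and 15 minutes layover in Darwin → 15:34 UTC.
Add 2 hours 30 minutes leg 2 → 18:04 UTC.
Add 2 hours 41 minutes layover in Kiritimati → 20:45 UTC.
Add 7 hours and 5 minutes leg 3 → 03:50 UTC (Oct 26).
Add 1 hour and 55 minutes layover in Atlanta → 05:45 UTC.
Add 13 hours and 4 minutes leg 4 → 18:49 UTC.
Cape Morrow is UTC−6:00, so local arrival = 18:49 − 6:00 = 12:49 on Oct 26.

12:49 on October 26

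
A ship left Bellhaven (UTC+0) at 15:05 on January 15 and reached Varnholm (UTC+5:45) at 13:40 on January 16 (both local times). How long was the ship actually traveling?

16 hours 50 minutes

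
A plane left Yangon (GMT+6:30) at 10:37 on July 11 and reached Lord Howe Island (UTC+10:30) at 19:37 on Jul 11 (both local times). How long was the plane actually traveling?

5 hours

Lord Howe Island is 4:00 ahead of Yangon.
Clock-face elapsed time (ignoring zones) is 9 hours.
Actual elapsed = 9 hours − 4:00 = 5 hours.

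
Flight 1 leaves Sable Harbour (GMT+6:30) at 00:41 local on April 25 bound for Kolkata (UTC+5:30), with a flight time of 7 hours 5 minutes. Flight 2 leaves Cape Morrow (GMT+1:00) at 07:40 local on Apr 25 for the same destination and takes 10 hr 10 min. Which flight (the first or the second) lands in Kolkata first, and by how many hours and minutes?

the first, by 15 hours 34 minutes

Flight 1 in UTC: 00:41 − 6:30 = 18:11 on Apr 24.
+7 hours and 5 minutes → arrive 01:16 UTC on Apr 25.
Flight 2 in UTC: 07:40 − 1:00 = 06:40 on Apr 25.
+10 hours and 10 minutes → arrive 16:50 UTC on Apr 25.
Flight 1 lands earlier by 15 hours 34 minutes.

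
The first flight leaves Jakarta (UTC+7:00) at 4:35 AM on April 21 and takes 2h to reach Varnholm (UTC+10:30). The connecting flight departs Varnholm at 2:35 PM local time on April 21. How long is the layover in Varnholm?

Convert departure to UTC: 4:35 AM − 7:00 = 9:35 PM UTC on Apr 20.
Add 2 hours flight time → 11:35 PM UTC.
Varnholm is UTC+10:30, so local arrival = 11:35 PM + 10:30 = 10:05 AM on Apr 21.
Layover = 2:35 PM − 10:05 AM = 4 hours 30 minutes.

4 hours 30 minutes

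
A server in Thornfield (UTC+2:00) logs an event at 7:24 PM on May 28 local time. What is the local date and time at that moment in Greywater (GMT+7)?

12:24 AM on May 29

Greywater is 5:00 ahead of Thornfield.
Shift by the zone difference: 7:24 PM + 5:00 = 12:24 AM on May 29 in Greywater.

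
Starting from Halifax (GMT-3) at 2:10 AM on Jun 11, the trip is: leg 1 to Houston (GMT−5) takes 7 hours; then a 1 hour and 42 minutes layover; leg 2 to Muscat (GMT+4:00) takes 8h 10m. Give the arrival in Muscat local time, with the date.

2:02 AM on June 12

Convert departure to UTC: 2:10 AM + 3:00 = 5:10 AM UTC on Jun 11.
Add 7 hours leg 1 → 12:10 PM UTC.
Add 1 hour 42 minutes layover in Houston → 1:52 PM UTC.
Add 8 hours 10 minutes leg 2 → 10:02 PM UTC.
Muscat is UTC+4:00, so local arrival = 10:02 PM + 4:00 = 2:02 AM on Jun 12.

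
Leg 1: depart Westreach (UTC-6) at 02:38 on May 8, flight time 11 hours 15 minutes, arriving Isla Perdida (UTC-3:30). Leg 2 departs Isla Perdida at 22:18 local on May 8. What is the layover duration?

Convert departure to UTC: 02:38 + 6:00 = 08:38 UTC on May 8.
Add 11 hours and 15 minutes flight time → 19:53 UTC.
Isla Perdida is UTC−3:30, so local arrival = 19:53 − 3:30 = 16:23 on May 8.
Layover = 22:18 − 16:23 = 5 hours 55 minutes.

5 hours 55 minutes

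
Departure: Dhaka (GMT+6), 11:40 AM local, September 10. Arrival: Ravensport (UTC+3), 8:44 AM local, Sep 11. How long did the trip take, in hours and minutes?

Ravensport is 3:00 behind Dhaka.
Clock-face elapsed time (ignoring zones) is 21 hours 4 minutes.
Actual elapsed = 21 hours 4 minutes + 3:00 = 24 hours 4 minutes.

24 hours 4 minutes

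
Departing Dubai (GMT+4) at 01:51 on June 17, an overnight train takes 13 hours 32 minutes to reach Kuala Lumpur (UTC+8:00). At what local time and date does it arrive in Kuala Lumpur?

19:23 on June 17

Kuala Lumpur is 4:00 ahead of Dubai.
After 13 hours 32 minutes it is 15:23 in Dubai.
Shift by the zone difference: 15:23 + 4:00 = 19:23 on Jun 17 in Kuala Lumpur.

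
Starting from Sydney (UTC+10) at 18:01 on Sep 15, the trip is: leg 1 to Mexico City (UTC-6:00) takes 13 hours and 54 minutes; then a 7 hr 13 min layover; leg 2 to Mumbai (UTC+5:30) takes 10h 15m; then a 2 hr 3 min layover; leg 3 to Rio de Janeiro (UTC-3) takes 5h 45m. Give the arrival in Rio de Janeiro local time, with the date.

20:11 on September 16

Convert departure to UTC: 18:01 − 10:00 = 08:01 UTC on Sep 15.
Add 13 hours 54 minutes leg 1 → 21:55 UTC.
Add 7 hours 13 minutes layover in Mexico City → 05:08 UTC (Sep 16).
Add 10 hours and 15 minutes leg 2 → 15:23 UTC.
Add 2 hours and 3 minutes layover in Mumbai → 17:26 UTC.
Add 5 hours and 45 minutes leg 3 → 23:11 UTC.
Rio de Janeiro is UTC−3:00, so local arrival = 23:11 − 3:00 = 20:11 on Sep 16.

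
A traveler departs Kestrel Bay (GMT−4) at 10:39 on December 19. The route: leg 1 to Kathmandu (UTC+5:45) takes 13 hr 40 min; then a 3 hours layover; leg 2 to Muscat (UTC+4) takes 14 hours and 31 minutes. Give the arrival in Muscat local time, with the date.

Convert departure to UTC: 10:39 + 4:00 = 14:39 UTC on Dec 19.
Add 13 hours and 40 minutes leg 1 → 04:19 UTC (Dec 20).
Add 3 hours layover in Kathmandu → 07:19 UTC.
Add 14 hours and 31 minutes leg 2 → 21:50 UTC.
Muscat is UTC+4:00, so local arrival = 21:50 + 4:00 = 01:50 on Dec 21.

01:50 on December 21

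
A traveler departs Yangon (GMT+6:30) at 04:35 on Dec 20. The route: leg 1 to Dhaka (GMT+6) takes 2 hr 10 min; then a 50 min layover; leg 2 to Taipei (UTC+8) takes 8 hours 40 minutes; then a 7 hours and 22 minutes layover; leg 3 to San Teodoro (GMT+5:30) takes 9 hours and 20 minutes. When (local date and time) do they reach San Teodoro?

07:57 on December 21

Convert departure to UTC: 04:35 − 6:30 = 22:05 UTC on Dec 19.
Add 2 hours 10 minutes leg 1 → 00:15 UTC (Dec 20).
Add 50 minutes layover in Dhaka → 01:05 UTC.
Add 8 hours and 40 minutes leg 2 → 09:45 UTC.
Add 7 hours and 22 minutes layover in Taipei → 17:07 UTC.
Add 9 hours 20 minutes leg 3 → 02:27 UTC (Dec 21).
San Teodoro is UTC+5:30, so local arrival = 02:27 + 5:30 = 07:57 on Dec 21.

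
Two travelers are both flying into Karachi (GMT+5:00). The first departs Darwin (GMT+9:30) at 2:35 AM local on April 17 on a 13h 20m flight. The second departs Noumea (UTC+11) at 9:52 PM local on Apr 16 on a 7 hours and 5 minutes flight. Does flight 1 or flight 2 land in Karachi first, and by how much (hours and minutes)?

the second, by 12 hours 28 minutes

Flight 1 in UTC: 2:35 AM − 9:30 = 5:05 PM on Apr 16.
+13 hours and 20 minutes → arrive 6:25 AM UTC on Apr 17.
Flight 2 in UTC: 9:52 PM − 11:00 = 10:52 AM on Apr 16.
+7 hours and 5 minutes → arrive 5:57 PM UTC on Apr 16.
Flight 2 lands earlier by 12 hours 28 minutes.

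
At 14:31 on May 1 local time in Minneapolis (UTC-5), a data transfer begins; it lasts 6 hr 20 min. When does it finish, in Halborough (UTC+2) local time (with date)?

03:51 on May 2

Convert start to UTC: 14:31 + 5:00 = 19:31 UTC on May 1.
Add 6 hours and 20 minutes duration → 01:51 UTC (May 2).
Halborough is UTC+2:00, so local end time = 01:51 + 2:00 = 03:51 on May 2.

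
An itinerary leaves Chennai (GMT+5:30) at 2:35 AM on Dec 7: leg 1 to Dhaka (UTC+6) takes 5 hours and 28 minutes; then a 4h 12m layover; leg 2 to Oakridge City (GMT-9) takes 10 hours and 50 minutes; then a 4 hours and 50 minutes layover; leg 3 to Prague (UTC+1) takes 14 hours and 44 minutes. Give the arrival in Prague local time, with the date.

2:09 PM on December 8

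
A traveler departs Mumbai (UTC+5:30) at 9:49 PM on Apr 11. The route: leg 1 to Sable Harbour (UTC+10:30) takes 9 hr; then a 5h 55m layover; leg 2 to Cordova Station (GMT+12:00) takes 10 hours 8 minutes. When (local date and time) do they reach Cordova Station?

5:22 AM on April 13

Convert departure to UTC: 9:49 PM − 5:30 = 4:19 PM UTC on Apr 11.
Add 9 hours leg 1 → 1:19 AM UTC (Apr 12).
Add 5 hours and 55 minutes layover in Sable Harbour → 7:14 AM UTC.
Add 10 hours and 8 minutes leg 2 → 5:22 PM UTC.
Cordova Station is UTC+12:00, so local arrival = 5:22 PM + 12:00 = 5:22 AM on Apr 13.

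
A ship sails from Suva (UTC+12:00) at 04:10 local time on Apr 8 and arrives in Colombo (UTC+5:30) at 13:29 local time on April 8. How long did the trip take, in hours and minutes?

Colombo is 6:30 behind Suva.
Clock-face elapsed time (ignoring zones) is 9 hours 19 minutes.
Actual elapsed = 9 hours 19 minutes + 6:30 = 15 hours 49 minutes.

15 hours 49 minutes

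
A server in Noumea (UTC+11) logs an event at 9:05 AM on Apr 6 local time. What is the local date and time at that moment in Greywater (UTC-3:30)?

6:35 PM on April 5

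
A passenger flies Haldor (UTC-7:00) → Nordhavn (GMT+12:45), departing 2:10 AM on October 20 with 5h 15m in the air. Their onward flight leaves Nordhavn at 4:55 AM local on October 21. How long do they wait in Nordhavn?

Convert departure to UTC: 2:10 AM + 7:00 = 9:10 AM UTC on Oct 20.
Add 5 hours 15 minutes flight time → 2:25 PM UTC.
Nordhavn is UTC+12:45, so local arrival = 2:25 PM + 12:45 = 3:10 AM on Oct 21.
Layover = 4:55 AM − 3:10 AM = 1 hour 45 minutes.

1 hour 45 minutes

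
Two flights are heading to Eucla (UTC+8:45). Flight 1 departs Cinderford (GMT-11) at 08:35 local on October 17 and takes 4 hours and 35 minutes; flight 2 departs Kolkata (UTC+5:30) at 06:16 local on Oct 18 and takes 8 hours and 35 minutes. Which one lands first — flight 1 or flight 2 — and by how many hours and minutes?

Flight 1 in UTC: 08:35 + 11:00 = 19:35 on Oct 17.
+4 hours and 35 minutes → arrive 00:10 UTC on Oct 18.
Flight 2 in UTC: 06:16 − 5:30 = 00:46 on Oct 18.
+8 hours and 35 minutes → arrive 09:21 UTC on Oct 18.
Flight 1 lands earlier by 9 hours 11 minutes.

the first, by 9 hours 11 minutes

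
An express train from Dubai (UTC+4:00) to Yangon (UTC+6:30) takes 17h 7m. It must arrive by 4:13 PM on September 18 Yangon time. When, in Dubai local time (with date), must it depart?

8:36 PM on September 17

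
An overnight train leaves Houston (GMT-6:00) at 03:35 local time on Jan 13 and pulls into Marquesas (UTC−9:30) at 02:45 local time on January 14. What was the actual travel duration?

Departure in UTC: 03:35 + 6:00 = 09:35 on Jan 13.
Arrival in UTC: 02:45 + 9:30 = 12:15 on Jan 14.
Elapsed = 12:15 − 09:35 (+1 day) = 26 hours 40 minutes.

26 hours 40 minutes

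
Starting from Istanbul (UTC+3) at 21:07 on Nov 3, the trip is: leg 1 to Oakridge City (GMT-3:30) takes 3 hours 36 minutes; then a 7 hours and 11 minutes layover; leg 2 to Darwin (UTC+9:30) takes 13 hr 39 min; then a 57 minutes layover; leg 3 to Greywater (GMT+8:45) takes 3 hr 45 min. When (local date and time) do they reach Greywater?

Convert departure to UTC: 21:07 − 3:00 = 18:07 UTC on Nov 3.
Add 3 hours 36 minutes leg 1 → 21:43 UTC.
Add 7 hours and 11 minutes layover in Oakridge City → 04:54 UTC (Nov 4).
Add 13 hours 39 minutes leg 2 → 18:33 UTC.
Add 57 minutes layover in Darwin → 19:30 UTC.
Add 3 hours 45 minutes leg 3 → 23:15 UTC.
Greywater is UTC+8:45, so local arrival = 23:15 + 8:45 = 08:00 on Nov 5.

08:00 on November 5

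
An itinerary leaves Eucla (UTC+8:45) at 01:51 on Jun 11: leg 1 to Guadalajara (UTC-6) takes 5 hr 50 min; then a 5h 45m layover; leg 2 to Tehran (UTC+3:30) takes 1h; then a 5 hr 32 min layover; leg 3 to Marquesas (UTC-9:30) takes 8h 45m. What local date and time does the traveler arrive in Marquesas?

10:28 on June 11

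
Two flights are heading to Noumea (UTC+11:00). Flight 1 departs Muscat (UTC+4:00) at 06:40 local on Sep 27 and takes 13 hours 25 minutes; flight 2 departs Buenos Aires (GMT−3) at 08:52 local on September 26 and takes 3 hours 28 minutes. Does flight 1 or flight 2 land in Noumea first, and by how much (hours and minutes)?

the second, by 24 hours 45 minutes

Flight 1 in UTC: 06:40 − 4:00 = 02:40 on Sep 27.
+13 hours 25 minutes → arrive 16:05 UTC on Sep 27.
Flight 2 in UTC: 08:52 + 3:00 = 11:52 on Sep 26.
+3 hours and 28 minutes → arrive 15:20 UTC on Sep 26.
Flight 2 lands earlier by 24 hours 45 minutes.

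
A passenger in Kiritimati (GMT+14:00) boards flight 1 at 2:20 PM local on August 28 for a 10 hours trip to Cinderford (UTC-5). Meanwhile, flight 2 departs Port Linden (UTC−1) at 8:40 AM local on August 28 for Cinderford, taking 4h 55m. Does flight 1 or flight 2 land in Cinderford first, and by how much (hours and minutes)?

the first, by 4 hours 15 minutes

Flight 1 in UTC: 2:20 PM − 14:00 = 12:20 AM on Aug 28.
+10 hours → arrive 10:20 AM UTC on Aug 28.
Flight 2 in UTC: 8:40 AM + 1:00 = 9:40 AM on Aug 28.
+4 hours and 55 minutes → arrive 2:35 PM UTC on Aug 28.
Flight 1 lands earlier by 4 hours 15 minutes.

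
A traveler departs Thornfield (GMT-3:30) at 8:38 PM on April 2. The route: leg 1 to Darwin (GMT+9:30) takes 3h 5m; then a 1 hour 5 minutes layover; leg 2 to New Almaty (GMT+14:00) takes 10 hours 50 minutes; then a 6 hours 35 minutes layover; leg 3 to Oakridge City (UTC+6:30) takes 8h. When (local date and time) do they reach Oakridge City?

Convert departure to UTC: 8:38 PM + 3:30 = 12:08 AM UTC on Apr 3.
Add 3 hours 5 minutes leg 1 → 3:13 AM UTC.
Add 1 hour and 5 minutes layover in Darwin → 4:18 AM UTC.
Add 10 hours 50 minutes leg 2 → 3:08 PM UTC.
Add 6 hours 35 minutes layover in New Almaty → 9:43 PM UTC.
Add 8 hours leg 3 → 5:43 AM UTC (Apr 4).
Oakridge City is UTC+6:30, so local arrival = 5:43 AM + 6:30 = 12:13 PM on Apr 4.

12:13 PM on April 4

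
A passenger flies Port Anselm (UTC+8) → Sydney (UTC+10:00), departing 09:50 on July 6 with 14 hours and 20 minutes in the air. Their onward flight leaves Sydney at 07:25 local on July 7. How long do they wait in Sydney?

Convert departure to UTC: 09:50 − 8:00 = 01:50 UTC on Jul 6.
Add 14 hours 20 minutes flight time → 16:10 UTC.
Sydney is UTC+10:00, so local arrival = 16:10 + 10:00 = 02:10 on Jul 7.
Layover = 07:25 − 02:10 = 5 hours 15 minutes.

5 hours 15 minutes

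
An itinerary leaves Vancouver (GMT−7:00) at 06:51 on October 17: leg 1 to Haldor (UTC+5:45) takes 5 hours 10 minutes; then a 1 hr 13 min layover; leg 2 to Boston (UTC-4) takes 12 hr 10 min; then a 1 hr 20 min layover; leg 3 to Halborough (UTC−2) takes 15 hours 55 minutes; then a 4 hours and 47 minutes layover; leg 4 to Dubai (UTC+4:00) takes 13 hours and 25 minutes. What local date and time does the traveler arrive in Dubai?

23:51 on October 19

Convert departure to UTC: 06:51 + 7:00 = 13:51 UTC on Oct 17.
Add 5 hours and 10 minutes leg 1 → 19:01 UTC.
Add 1 hour 13 minutes layover in Haldor → 20:14 UTC.
Add 12 hours 10 minutes leg 2 → 08:24 UTC (Oct 18).
Add 1 hour 20 minutes layover in Boston → 09:44 UTC.
Add 15 hours and 55 minutes leg 3 → 01:39 UTC (Oct 19).
Add 4 hours and 47 minutes layover in Halborough → 06:26 UTC.
Add 13 hours 25 minutes leg 4 → 19:51 UTC.
Dubai is UTC+4:00, so local arrival = 19:51 + 4:00 = 23:51 on Oct 19.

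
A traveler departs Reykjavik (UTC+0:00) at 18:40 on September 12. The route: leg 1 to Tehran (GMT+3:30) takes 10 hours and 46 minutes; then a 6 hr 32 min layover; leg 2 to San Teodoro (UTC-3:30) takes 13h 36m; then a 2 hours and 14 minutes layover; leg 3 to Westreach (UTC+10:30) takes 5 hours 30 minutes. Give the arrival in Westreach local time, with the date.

19:48 on September 14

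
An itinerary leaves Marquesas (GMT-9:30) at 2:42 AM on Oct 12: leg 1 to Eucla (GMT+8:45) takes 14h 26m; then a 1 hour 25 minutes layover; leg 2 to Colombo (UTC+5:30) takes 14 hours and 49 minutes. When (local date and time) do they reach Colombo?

Convert departure to UTC: 2:42 AM + 9:30 = 12:12 PM UTC on Oct 12.
Add 14 hours and 26 minutes leg 1 → 2:38 AM UTC (Oct 13).
Add 1 hour 25 minutes layover in Eucla → 4:03 AM UTC.
Add 14 hours and 49 minutes leg 2 → 6:52 PM UTC.
Colombo is UTC+5:30, so local arrival = 6:52 PM + 5:30 = 12:22 AM on Oct 14.

12:22 AM on October 14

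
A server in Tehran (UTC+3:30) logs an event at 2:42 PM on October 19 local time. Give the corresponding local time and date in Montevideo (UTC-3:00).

8:12 AM on October 19

Montevideo is 6:30 behind Tehran.
Shift by the zone difference: 2:42 PM − 6:30 = 8:12 AM on Oct 19 in Montevideo.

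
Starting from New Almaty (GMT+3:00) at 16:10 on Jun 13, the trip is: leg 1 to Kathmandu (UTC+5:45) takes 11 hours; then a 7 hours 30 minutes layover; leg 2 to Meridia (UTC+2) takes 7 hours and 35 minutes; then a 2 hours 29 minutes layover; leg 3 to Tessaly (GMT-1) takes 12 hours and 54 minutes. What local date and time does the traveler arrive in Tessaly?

Convert departure to UTC: 16:10 − 3:00 = 13:10 UTC on Jun 13.
Add 11 hours leg 1 → 00:10 UTC (Jun 14).
Add 7 hours 30 minutes layover in Kathmandu → 07:40 UTC.
Add 7 hours 35 minutes leg 2 → 15:15 UTC.
Add 2 hours and 29 minutes layover in Meridia → 17:44 UTC.
Add 12 hours 54 minutes leg 3 → 06:38 UTC (Jun 15).
Tessaly is UTC−1:00, so local arrival = 06:38 − 1:00 = 05:38 on Jun 15.

05:38 on June 15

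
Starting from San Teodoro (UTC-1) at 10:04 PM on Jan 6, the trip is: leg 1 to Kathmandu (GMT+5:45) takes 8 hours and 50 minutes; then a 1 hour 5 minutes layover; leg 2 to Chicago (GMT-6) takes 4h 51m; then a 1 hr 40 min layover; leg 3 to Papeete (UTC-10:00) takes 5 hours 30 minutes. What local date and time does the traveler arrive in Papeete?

11:00 AM on Jan 7

Convert departure to UTC: 10:04 PM + 1:00 = 11:04 PM UTC on Jan 6.
Add 8 hours and 50 minutes leg 1 → 7:54 AM UTC (Jan 7).
Add 1 hour and 5 minutes layover in Kathmandu → 8:59 AM UTC.
Add 4 hours 51 minutes leg 2 → 1:50 PM UTC.
Add 1 hour 40 minutes layover in Chicago → 3:30 PM UTC.
Add 5 hours 30 minutes leg 3 → 9:00 PM UTC.
Papeete is UTC−10:00, so local arrival = 9:00 PM − 10:00 = 11:00 AM on Jan 7.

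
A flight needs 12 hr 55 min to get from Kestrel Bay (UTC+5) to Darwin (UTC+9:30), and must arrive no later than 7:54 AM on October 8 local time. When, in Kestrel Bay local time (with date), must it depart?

Target arrival in UTC: 7:54 AM − 9:30 = 10:24 PM on Oct 7.
Subtract 12 hours 55 minutes → departure 9:29 AM UTC on Oct 7.
Kestrel Bay is UTC+5:00: 9:29 AM + 5:00 = 2:29 PM on Oct 7.

2:29 PM on October 7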